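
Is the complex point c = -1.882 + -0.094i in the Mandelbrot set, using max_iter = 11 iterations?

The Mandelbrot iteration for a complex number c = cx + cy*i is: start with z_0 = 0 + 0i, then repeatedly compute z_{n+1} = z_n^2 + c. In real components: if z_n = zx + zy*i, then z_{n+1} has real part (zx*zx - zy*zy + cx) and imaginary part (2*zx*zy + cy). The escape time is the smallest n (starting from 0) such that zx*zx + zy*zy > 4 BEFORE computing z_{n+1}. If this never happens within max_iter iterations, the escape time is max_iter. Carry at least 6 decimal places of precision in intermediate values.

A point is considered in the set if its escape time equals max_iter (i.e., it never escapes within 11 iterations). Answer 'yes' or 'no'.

Answer: no

Derivation:
z_0 = 0 + 0i, c = -1.8820 + -0.0940i
Iter 1: z = -1.8820 + -0.0940i, |z|^2 = 3.5508
Iter 2: z = 1.6511 + 0.2598i, |z|^2 = 2.7936
Iter 3: z = 0.7766 + 0.7640i, |z|^2 = 1.1867
Iter 4: z = -1.8625 + 1.0926i, |z|^2 = 4.6628
Escaped at iteration 4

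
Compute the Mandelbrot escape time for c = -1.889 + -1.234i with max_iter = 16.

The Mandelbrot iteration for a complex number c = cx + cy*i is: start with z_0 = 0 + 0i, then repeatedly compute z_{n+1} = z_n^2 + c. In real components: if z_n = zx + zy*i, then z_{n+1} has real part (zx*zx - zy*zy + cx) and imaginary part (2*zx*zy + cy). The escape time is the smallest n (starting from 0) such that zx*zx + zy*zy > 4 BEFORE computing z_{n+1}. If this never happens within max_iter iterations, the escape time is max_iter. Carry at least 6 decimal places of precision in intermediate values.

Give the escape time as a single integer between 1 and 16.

z_0 = 0 + 0i, c = -1.8890 + -1.2340i
Iter 1: z = -1.8890 + -1.2340i, |z|^2 = 5.0911
Escaped at iteration 1

Answer: 1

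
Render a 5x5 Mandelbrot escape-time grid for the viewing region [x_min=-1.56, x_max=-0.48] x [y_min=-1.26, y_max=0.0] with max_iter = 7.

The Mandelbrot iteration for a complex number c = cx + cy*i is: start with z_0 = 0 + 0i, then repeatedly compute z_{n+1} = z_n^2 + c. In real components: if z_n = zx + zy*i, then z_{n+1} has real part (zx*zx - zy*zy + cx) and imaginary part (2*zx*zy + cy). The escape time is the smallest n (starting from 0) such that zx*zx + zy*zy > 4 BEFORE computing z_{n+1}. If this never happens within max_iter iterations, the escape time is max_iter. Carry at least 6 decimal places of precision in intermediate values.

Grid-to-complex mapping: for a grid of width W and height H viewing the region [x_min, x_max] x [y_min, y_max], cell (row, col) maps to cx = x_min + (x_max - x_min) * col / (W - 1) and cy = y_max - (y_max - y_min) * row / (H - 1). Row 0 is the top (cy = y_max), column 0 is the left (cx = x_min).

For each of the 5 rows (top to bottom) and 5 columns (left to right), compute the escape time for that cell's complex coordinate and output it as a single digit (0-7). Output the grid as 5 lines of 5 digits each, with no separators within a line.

(row=0, col=0): c = -1.5600 + 0.0000i → escape time 7
(row=0, col=1): c = -1.2900 + 0.0000i → escape time 7
(row=0, col=2): c = -1.0200 + 0.0000i → escape time 7
(row=0, col=3): c = -0.7500 + 0.0000i → escape time 7
(row=0, col=4): c = -0.4800 + 0.0000i → escape time 7
(row=1, col=0): c = -1.5600 + -0.3150i → escape time 4
(row=1, col=1): c = -1.2900 + -0.3150i → escape time 7
(row=1, col=2): c = -1.0200 + -0.3150i → escape time 7
(row=1, col=3): c = -0.7500 + -0.3150i → escape time 7
(row=1, col=4): c = -0.4800 + -0.3150i → escape time 7
(row=2, col=0): c = -1.5600 + -0.6300i → escape time 3
(row=2, col=1): c = -1.2900 + -0.6300i → escape time 3
(row=2, col=2): c = -1.0200 + -0.6300i → escape time 4
(row=2, col=3): c = -0.7500 + -0.6300i → escape time 5
(row=2, col=4): c = -0.4800 + -0.6300i → escape time 7
(row=3, col=0): c = -1.5600 + -0.9450i → escape time 2
(row=3, col=1): c = -1.2900 + -0.9450i → escape time 3
(row=3, col=2): c = -1.0200 + -0.9450i → escape time 3
(row=3, col=3): c = -0.7500 + -0.9450i → escape time 4
(row=3, col=4): c = -0.4800 + -0.9450i → escape time 4
(row=4, col=0): c = -1.5600 + -1.2600i → escape time 1
(row=4, col=1): c = -1.2900 + -1.2600i → escape time 2
(row=4, col=2): c = -1.0200 + -1.2600i → escape time 2
(row=4, col=3): c = -0.7500 + -1.2600i → escape time 3
(row=4, col=4): c = -0.4800 + -1.2600i → escape time 3

Answer: 77777
47777
33457
23344
12233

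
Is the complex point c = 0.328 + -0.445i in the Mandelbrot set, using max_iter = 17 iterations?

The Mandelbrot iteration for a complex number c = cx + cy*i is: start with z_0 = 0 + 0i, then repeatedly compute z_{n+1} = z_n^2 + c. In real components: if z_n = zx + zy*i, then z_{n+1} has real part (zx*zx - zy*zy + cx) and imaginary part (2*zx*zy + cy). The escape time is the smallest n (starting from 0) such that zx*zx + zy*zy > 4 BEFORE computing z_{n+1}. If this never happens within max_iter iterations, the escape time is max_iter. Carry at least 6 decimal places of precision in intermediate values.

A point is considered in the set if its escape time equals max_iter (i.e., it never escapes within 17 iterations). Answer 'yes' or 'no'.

z_0 = 0 + 0i, c = 0.3280 + -0.4450i
Iter 1: z = 0.3280 + -0.4450i, |z|^2 = 0.3056
Iter 2: z = 0.2376 + -0.7369i, |z|^2 = 0.5995
Iter 3: z = -0.1586 + -0.7951i, |z|^2 = 0.6574
Iter 4: z = -0.2791 + -0.1928i, |z|^2 = 0.1150
Iter 5: z = 0.3687 + -0.3374i, |z|^2 = 0.2498
Iter 6: z = 0.3501 + -0.6938i, |z|^2 = 0.6040
Iter 7: z = -0.0308 + -0.9308i, |z|^2 = 0.8674
Iter 8: z = -0.5375 + -0.3876i, |z|^2 = 0.4391
Iter 9: z = 0.4666 + -0.0283i, |z|^2 = 0.2185
Iter 10: z = 0.5449 + -0.4714i, |z|^2 = 0.5192
Iter 11: z = 0.4027 + -0.9588i, |z|^2 = 1.0815
Iter 12: z = -0.4291 + -1.2173i, |z|^2 = 1.6658
Iter 13: z = -0.9696 + 0.5997i, |z|^2 = 1.2997
Iter 14: z = 0.9084 + -1.6078i, |z|^2 = 3.4104
Iter 15: z = -1.4319 + -3.3663i, |z|^2 = 13.3821
Escaped at iteration 15

Answer: no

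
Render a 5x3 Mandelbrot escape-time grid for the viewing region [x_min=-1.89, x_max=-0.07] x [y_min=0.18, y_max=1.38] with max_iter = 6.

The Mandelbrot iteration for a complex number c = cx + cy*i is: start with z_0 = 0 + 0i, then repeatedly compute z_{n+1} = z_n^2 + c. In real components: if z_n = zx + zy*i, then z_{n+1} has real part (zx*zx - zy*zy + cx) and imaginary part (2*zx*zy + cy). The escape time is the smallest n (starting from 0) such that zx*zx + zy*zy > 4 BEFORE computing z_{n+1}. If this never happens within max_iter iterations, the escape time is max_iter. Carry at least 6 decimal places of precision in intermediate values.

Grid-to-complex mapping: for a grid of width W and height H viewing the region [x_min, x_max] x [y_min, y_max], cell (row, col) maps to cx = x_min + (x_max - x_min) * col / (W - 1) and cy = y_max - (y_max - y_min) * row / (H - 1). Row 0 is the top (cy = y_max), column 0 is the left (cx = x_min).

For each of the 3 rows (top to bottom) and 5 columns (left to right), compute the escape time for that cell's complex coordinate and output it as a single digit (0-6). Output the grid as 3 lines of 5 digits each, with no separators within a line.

Answer: 12222
13366
46666

Derivation:
(row=0, col=0): c = -1.8900 + 1.3800i → escape time 1
(row=0, col=1): c = -1.4350 + 1.3800i → escape time 2
(row=0, col=2): c = -0.9800 + 1.3800i → escape time 2
(row=0, col=3): c = -0.5250 + 1.3800i → escape time 2
(row=0, col=4): c = -0.0700 + 1.3800i → escape time 2
(row=1, col=0): c = -1.8900 + 0.7800i → escape time 1
(row=1, col=1): c = -1.4350 + 0.7800i → escape time 3
(row=1, col=2): c = -0.9800 + 0.7800i → escape time 3
(row=1, col=3): c = -0.5250 + 0.7800i → escape time 6
(row=1, col=4): c = -0.0700 + 0.7800i → escape time 6
(row=2, col=0): c = -1.8900 + 0.1800i → escape time 4
(row=2, col=1): c = -1.4350 + 0.1800i → escape time 6
(row=2, col=2): c = -0.9800 + 0.1800i → escape time 6
(row=2, col=3): c = -0.5250 + 0.1800i → escape time 6
(row=2, col=4): c = -0.0700 + 0.1800i → escape time 6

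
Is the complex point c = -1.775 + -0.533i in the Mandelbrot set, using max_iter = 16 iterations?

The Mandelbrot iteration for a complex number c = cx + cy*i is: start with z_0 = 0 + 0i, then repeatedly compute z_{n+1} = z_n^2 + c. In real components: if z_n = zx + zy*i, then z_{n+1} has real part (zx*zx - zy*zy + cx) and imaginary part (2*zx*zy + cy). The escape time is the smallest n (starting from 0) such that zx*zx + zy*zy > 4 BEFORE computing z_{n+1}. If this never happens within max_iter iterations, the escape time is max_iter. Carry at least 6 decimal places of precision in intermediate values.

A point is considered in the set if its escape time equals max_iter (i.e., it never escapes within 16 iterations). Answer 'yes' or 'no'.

z_0 = 0 + 0i, c = -1.7750 + -0.5330i
Iter 1: z = -1.7750 + -0.5330i, |z|^2 = 3.4347
Iter 2: z = 1.0915 + 1.3592i, |z|^2 = 3.0387
Iter 3: z = -2.4308 + 2.4341i, |z|^2 = 11.8339
Escaped at iteration 3

Answer: no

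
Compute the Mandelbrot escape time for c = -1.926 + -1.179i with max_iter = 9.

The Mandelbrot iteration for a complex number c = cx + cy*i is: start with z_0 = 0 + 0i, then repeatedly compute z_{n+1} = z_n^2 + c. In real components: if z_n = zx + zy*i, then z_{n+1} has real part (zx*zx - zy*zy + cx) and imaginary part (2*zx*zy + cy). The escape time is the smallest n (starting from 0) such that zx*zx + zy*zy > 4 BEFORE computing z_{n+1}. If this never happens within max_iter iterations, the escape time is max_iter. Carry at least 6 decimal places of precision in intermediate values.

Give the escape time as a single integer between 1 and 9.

Answer: 1

Derivation:
z_0 = 0 + 0i, c = -1.9260 + -1.1790i
Iter 1: z = -1.9260 + -1.1790i, |z|^2 = 5.0995
Escaped at iteration 1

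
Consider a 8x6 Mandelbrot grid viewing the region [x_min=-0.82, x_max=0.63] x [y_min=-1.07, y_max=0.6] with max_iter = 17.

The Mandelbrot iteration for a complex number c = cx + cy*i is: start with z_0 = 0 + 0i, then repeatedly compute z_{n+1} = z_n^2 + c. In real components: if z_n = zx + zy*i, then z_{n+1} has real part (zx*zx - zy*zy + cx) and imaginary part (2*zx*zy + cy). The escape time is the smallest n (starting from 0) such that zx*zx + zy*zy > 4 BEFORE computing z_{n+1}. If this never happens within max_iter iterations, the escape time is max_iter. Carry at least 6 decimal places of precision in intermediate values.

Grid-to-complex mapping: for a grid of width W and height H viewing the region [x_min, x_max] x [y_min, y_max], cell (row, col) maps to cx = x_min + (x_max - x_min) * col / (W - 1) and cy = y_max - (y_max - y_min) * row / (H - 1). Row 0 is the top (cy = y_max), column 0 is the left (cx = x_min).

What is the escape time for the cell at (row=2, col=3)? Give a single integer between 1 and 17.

z_0 = 0 + 0i, c = -0.1986 + -0.0680i
Iter 1: z = -0.1986 + -0.0680i, |z|^2 = 0.0441
Iter 2: z = -0.1638 + -0.0410i, |z|^2 = 0.0285
Iter 3: z = -0.1734 + -0.0546i, |z|^2 = 0.0331
Iter 4: z = -0.1715 + -0.0491i, |z|^2 = 0.0318
Iter 5: z = -0.1716 + -0.0512i, |z|^2 = 0.0321
Iter 6: z = -0.1718 + -0.0504i, |z|^2 = 0.0320
Iter 7: z = -0.1716 + -0.0507i, |z|^2 = 0.0320
Iter 8: z = -0.1717 + -0.0506i, |z|^2 = 0.0320
Iter 9: z = -0.1717 + -0.0506i, |z|^2 = 0.0320
Iter 10: z = -0.1717 + -0.0506i, |z|^2 = 0.0320
Iter 11: z = -0.1717 + -0.0506i, |z|^2 = 0.0320
Iter 12: z = -0.1717 + -0.0506i, |z|^2 = 0.0320
Iter 13: z = -0.1717 + -0.0506i, |z|^2 = 0.0320
Iter 14: z = -0.1717 + -0.0506i, |z|^2 = 0.0320
Iter 15: z = -0.1717 + -0.0506i, |z|^2 = 0.0320
Iter 16: z = -0.1717 + -0.0506i, |z|^2 = 0.0320

Answer: 17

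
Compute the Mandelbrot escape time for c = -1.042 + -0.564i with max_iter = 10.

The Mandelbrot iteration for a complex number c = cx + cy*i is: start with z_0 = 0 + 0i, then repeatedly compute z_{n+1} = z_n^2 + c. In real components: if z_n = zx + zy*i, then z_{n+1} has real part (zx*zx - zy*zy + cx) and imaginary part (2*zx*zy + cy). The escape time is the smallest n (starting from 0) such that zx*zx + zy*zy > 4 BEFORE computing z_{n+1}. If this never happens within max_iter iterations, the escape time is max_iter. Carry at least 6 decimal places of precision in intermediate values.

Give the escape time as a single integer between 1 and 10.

z_0 = 0 + 0i, c = -1.0420 + -0.5640i
Iter 1: z = -1.0420 + -0.5640i, |z|^2 = 1.4039
Iter 2: z = -0.2743 + 0.6114i, |z|^2 = 0.4490
Iter 3: z = -1.3405 + -0.8994i, |z|^2 = 2.6060
Iter 4: z = -0.0540 + 1.8474i, |z|^2 = 3.4159
Iter 5: z = -4.4521 + -0.7635i, |z|^2 = 20.4043
Escaped at iteration 5

Answer: 5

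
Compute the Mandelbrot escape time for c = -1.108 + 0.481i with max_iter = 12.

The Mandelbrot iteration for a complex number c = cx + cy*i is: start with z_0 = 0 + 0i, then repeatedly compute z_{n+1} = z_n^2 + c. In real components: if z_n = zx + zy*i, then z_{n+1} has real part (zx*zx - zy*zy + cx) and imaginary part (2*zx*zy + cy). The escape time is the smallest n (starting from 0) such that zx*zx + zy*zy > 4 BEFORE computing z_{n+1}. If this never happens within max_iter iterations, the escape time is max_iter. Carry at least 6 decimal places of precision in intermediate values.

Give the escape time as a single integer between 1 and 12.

Answer: 5

Derivation:
z_0 = 0 + 0i, c = -1.1080 + 0.4810i
Iter 1: z = -1.1080 + 0.4810i, |z|^2 = 1.4590
Iter 2: z = -0.1117 + -0.5849i, |z|^2 = 0.3546
Iter 3: z = -1.4376 + 0.6117i, |z|^2 = 2.4409
Iter 4: z = 0.5846 + -1.2777i, |z|^2 = 1.9743
Iter 5: z = -2.3987 + -1.0130i, |z|^2 = 6.7797
Escaped at iteration 5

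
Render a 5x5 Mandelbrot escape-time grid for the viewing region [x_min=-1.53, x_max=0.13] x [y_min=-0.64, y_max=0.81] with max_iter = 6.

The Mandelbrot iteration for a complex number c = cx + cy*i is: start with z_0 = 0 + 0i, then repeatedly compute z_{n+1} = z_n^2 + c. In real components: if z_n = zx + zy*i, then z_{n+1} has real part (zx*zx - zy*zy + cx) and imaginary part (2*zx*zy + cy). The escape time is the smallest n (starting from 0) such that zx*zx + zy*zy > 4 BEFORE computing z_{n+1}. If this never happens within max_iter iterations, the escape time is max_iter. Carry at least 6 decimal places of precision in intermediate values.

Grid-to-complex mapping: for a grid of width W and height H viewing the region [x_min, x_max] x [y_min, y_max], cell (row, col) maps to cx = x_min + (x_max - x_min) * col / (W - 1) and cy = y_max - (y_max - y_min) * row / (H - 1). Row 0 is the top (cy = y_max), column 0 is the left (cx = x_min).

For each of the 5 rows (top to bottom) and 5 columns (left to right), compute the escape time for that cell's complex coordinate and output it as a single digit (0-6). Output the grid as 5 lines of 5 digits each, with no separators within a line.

Answer: 33465
35666
66666
56666
34666

Derivation:
(row=0, col=0): c = -1.5300 + 0.8100i → escape time 3
(row=0, col=1): c = -1.1150 + 0.8100i → escape time 3
(row=0, col=2): c = -0.7000 + 0.8100i → escape time 4
(row=0, col=3): c = -0.2850 + 0.8100i → escape time 6
(row=0, col=4): c = 0.1300 + 0.8100i → escape time 5
(row=1, col=0): c = -1.5300 + 0.4475i → escape time 3
(row=1, col=1): c = -1.1150 + 0.4475i → escape time 5
(row=1, col=2): c = -0.7000 + 0.4475i → escape time 6
(row=1, col=3): c = -0.2850 + 0.4475i → escape time 6
(row=1, col=4): c = 0.1300 + 0.4475i → escape time 6
(row=2, col=0): c = -1.5300 + 0.0850i → escape time 6
(row=2, col=1): c = -1.1150 + 0.0850i → escape time 6
(row=2, col=2): c = -0.7000 + 0.0850i → escape time 6
(row=2, col=3): c = -0.2850 + 0.0850i → escape time 6
(row=2, col=4): c = 0.1300 + 0.0850i → escape time 6
(row=3, col=0): c = -1.5300 + -0.2775i → escape time 5
(row=3, col=1): c = -1.1150 + -0.2775i → escape time 6
(row=3, col=2): c = -0.7000 + -0.2775i → escape time 6
(row=3, col=3): c = -0.2850 + -0.2775i → escape time 6
(row=3, col=4): c = 0.1300 + -0.2775i → escape time 6
(row=4, col=0): c = -1.5300 + -0.6400i → escape time 3
(row=4, col=1): c = -1.1150 + -0.6400i → escape time 4
(row=4, col=2): c = -0.7000 + -0.6400i → escape time 6
(row=4, col=3): c = -0.2850 + -0.6400i → escape time 6
(row=4, col=4): c = 0.1300 + -0.6400i → escape time 6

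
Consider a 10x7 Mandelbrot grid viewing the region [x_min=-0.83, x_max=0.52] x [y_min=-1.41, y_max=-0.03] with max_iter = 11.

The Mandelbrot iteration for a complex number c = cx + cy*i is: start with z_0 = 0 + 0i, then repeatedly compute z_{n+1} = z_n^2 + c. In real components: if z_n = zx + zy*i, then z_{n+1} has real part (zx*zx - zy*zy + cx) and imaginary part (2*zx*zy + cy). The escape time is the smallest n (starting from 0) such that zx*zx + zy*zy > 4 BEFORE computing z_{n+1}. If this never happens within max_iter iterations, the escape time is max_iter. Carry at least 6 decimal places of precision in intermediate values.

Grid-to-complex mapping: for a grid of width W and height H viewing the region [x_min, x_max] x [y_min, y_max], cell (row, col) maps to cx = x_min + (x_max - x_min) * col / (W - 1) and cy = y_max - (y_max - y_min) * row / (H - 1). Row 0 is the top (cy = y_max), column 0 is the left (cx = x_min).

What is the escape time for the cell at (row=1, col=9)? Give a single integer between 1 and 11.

Answer: 5

Derivation:
z_0 = 0 + 0i, c = 0.5200 + -0.2600i
Iter 1: z = 0.5200 + -0.2600i, |z|^2 = 0.3380
Iter 2: z = 0.7228 + -0.5304i, |z|^2 = 0.8038
Iter 3: z = 0.7611 + -1.0267i, |z|^2 = 1.6335
Iter 4: z = 0.0451 + -1.8229i, |z|^2 = 3.3252
Iter 5: z = -2.8011 + -0.4244i, |z|^2 = 8.0262
Escaped at iteration 5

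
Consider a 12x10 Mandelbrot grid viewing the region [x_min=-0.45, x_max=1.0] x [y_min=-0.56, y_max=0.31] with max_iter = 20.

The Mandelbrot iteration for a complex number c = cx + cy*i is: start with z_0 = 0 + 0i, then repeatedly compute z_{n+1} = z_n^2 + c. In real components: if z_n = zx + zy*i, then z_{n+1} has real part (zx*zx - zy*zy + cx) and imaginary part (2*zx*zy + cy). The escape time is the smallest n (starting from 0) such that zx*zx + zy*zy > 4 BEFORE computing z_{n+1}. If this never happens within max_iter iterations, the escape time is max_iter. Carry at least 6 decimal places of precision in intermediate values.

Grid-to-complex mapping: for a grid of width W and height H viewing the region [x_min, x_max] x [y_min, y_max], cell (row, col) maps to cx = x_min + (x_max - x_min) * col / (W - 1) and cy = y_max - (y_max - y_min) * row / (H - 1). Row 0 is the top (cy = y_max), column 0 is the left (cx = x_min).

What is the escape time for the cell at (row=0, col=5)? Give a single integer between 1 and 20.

z_0 = 0 + 0i, c = 0.2091 + 0.3100i
Iter 1: z = 0.2091 + 0.3100i, |z|^2 = 0.1398
Iter 2: z = 0.1567 + 0.4396i, |z|^2 = 0.2178
Iter 3: z = 0.0404 + 0.4478i, |z|^2 = 0.2021
Iter 4: z = 0.0102 + 0.3462i, |z|^2 = 0.1199
Iter 5: z = 0.0894 + 0.3171i, |z|^2 = 0.1085
Iter 6: z = 0.1165 + 0.3667i, |z|^2 = 0.1480
Iter 7: z = 0.0882 + 0.3955i, |z|^2 = 0.1642
Iter 8: z = 0.0605 + 0.3798i, |z|^2 = 0.1479
Iter 9: z = 0.0685 + 0.3559i, |z|^2 = 0.1314
Iter 10: z = 0.0871 + 0.3588i, |z|^2 = 0.1363
Iter 11: z = 0.0880 + 0.3725i, |z|^2 = 0.1465
Iter 12: z = 0.0781 + 0.3755i, |z|^2 = 0.1471
Iter 13: z = 0.0742 + 0.3686i, |z|^2 = 0.1414
Iter 14: z = 0.0787 + 0.3647i, |z|^2 = 0.1392
Iter 15: z = 0.0823 + 0.3674i, |z|^2 = 0.1418
Iter 16: z = 0.0809 + 0.3705i, |z|^2 = 0.1438
Iter 17: z = 0.0784 + 0.3699i, |z|^2 = 0.1430
Iter 18: z = 0.0784 + 0.3680i, |z|^2 = 0.1416
Iter 19: z = 0.0798 + 0.3677i, |z|^2 = 0.1416

Answer: 20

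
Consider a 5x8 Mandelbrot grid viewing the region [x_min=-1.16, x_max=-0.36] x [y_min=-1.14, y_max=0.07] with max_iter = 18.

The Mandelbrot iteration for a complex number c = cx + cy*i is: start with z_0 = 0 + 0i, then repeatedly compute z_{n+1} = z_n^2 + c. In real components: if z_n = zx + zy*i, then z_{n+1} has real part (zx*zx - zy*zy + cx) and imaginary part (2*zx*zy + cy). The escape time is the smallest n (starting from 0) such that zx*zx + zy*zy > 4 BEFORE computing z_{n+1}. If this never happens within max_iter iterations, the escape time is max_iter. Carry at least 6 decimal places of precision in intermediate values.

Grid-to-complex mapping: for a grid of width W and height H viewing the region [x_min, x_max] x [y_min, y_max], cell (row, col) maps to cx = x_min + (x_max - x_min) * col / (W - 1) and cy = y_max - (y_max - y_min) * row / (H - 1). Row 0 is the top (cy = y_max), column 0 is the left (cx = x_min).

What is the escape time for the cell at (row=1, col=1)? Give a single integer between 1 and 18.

z_0 = 0 + 0i, c = -0.9600 + -0.1029i
Iter 1: z = -0.9600 + -0.1029i, |z|^2 = 0.9322
Iter 2: z = -0.0490 + 0.0946i, |z|^2 = 0.0114
Iter 3: z = -0.9666 + -0.1121i, |z|^2 = 0.9468
Iter 4: z = -0.0383 + 0.1139i, |z|^2 = 0.0144
Iter 5: z = -0.9715 + -0.1116i, |z|^2 = 0.9563
Iter 6: z = -0.0286 + 0.1140i, |z|^2 = 0.0138
Iter 7: z = -0.9722 + -0.1094i, |z|^2 = 0.9571
Iter 8: z = -0.0269 + 0.1098i, |z|^2 = 0.0128
Iter 9: z = -0.9713 + -0.1088i, |z|^2 = 0.9553
Iter 10: z = -0.0283 + 0.1084i, |z|^2 = 0.0126
Iter 11: z = -0.9710 + -0.1090i, |z|^2 = 0.9546
Iter 12: z = -0.0291 + 0.1088i, |z|^2 = 0.0127
Iter 13: z = -0.9710 + -0.1092i, |z|^2 = 0.9547
Iter 14: z = -0.0291 + 0.1092i, |z|^2 = 0.0128
Iter 15: z = -0.9711 + -0.1092i, |z|^2 = 0.9549
Iter 16: z = -0.0289 + 0.1093i, |z|^2 = 0.0128
Iter 17: z = -0.9711 + -0.1092i, |z|^2 = 0.9550

Answer: 18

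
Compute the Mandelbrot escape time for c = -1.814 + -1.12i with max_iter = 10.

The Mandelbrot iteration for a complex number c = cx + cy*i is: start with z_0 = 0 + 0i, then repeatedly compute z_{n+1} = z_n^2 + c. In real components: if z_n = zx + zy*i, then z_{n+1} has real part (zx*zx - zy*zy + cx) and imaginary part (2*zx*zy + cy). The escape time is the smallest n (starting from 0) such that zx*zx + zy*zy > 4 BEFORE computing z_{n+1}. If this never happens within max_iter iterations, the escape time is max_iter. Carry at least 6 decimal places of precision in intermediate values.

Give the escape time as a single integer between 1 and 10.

z_0 = 0 + 0i, c = -1.8140 + -1.1200i
Iter 1: z = -1.8140 + -1.1200i, |z|^2 = 4.5450
Escaped at iteration 1

Answer: 1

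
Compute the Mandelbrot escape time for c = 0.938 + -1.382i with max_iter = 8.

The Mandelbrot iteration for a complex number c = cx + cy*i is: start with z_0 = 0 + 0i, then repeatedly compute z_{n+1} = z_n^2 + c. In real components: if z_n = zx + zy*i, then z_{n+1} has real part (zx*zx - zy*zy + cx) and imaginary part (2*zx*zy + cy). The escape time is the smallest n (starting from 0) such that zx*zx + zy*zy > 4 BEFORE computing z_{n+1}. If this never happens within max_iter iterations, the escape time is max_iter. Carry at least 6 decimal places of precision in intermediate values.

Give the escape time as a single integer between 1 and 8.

Answer: 2

Derivation:
z_0 = 0 + 0i, c = 0.9380 + -1.3820i
Iter 1: z = 0.9380 + -1.3820i, |z|^2 = 2.7898
Iter 2: z = -0.0921 + -3.9746i, |z|^2 = 15.8062
Escaped at iteration 2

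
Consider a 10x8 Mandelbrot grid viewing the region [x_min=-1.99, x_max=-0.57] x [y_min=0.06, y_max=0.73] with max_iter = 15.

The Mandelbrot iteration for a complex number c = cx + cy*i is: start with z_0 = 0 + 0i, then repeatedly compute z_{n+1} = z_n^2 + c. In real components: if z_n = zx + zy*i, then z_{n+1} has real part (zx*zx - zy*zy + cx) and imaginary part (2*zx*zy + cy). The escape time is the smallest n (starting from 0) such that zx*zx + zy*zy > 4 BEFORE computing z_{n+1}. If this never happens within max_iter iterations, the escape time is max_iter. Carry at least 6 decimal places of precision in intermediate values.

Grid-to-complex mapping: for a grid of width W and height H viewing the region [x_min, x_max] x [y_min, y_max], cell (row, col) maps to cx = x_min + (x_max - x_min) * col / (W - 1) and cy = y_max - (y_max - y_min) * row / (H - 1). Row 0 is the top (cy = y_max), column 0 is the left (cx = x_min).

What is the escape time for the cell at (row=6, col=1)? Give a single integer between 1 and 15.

z_0 = 0 + 0i, c = -1.8322 + 0.1557i
Iter 1: z = -1.8322 + 0.1557i, |z|^2 = 3.3813
Iter 2: z = 1.5006 + -0.4149i, |z|^2 = 2.4238
Iter 3: z = 0.2474 + -1.0894i, |z|^2 = 1.2480
Iter 4: z = -2.9579 + -0.3832i, |z|^2 = 8.8961
Escaped at iteration 4

Answer: 4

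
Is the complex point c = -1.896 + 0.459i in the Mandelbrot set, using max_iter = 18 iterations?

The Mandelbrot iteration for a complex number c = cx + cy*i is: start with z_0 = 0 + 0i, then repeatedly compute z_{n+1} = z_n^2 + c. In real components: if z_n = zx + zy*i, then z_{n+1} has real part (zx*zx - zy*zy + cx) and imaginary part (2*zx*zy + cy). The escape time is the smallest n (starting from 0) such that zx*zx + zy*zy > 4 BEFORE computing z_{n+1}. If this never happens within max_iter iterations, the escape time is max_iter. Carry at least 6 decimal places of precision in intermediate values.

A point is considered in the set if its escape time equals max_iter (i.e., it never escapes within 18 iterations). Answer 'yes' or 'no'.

z_0 = 0 + 0i, c = -1.8960 + 0.4590i
Iter 1: z = -1.8960 + 0.4590i, |z|^2 = 3.8055
Iter 2: z = 1.4881 + -1.2815i, |z|^2 = 3.8569
Iter 3: z = -1.3238 + -3.3552i, |z|^2 = 13.0096
Escaped at iteration 3

Answer: no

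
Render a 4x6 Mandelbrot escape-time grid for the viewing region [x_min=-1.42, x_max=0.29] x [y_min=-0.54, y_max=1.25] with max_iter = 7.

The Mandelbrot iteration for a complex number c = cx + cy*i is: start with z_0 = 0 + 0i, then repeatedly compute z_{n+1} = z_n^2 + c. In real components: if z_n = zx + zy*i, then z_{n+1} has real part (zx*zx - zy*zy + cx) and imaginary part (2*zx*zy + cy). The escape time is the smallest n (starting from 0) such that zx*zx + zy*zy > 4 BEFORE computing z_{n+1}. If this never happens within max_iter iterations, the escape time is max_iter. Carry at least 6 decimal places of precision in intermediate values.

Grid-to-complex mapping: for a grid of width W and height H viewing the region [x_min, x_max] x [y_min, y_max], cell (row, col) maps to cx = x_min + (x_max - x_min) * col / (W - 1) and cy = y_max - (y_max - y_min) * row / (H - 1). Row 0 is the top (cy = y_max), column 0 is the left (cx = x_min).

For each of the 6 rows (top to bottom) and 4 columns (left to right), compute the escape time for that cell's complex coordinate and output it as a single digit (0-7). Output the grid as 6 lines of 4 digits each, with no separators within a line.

Answer: 2332
3374
3577
7777
6777
3577

Derivation:
(row=0, col=0): c = -1.4200 + 1.2500i → escape time 2
(row=0, col=1): c = -0.8500 + 1.2500i → escape time 3
(row=0, col=2): c = -0.2800 + 1.2500i → escape time 3
(row=0, col=3): c = 0.2900 + 1.2500i → escape time 2
(row=1, col=0): c = -1.4200 + 0.8920i → escape time 3
(row=1, col=1): c = -0.8500 + 0.8920i → escape time 3
(row=1, col=2): c = -0.2800 + 0.8920i → escape time 7
(row=1, col=3): c = 0.2900 + 0.8920i → escape time 4
(row=2, col=0): c = -1.4200 + 0.5340i → escape time 3
(row=2, col=1): c = -0.8500 + 0.5340i → escape time 5
(row=2, col=2): c = -0.2800 + 0.5340i → escape time 7
(row=2, col=3): c = 0.2900 + 0.5340i → escape time 7
(row=3, col=0): c = -1.4200 + 0.1760i → escape time 7
(row=3, col=1): c = -0.8500 + 0.1760i → escape time 7
(row=3, col=2): c = -0.2800 + 0.1760i → escape time 7
(row=3, col=3): c = 0.2900 + 0.1760i → escape time 7
(row=4, col=0): c = -1.4200 + -0.1820i → escape time 6
(row=4, col=1): c = -0.8500 + -0.1820i → escape time 7
(row=4, col=2): c = -0.2800 + -0.1820i → escape time 7
(row=4, col=3): c = 0.2900 + -0.1820i → escape time 7
(row=5, col=0): c = -1.4200 + -0.5400i → escape time 3
(row=5, col=1): c = -0.8500 + -0.5400i → escape time 5
(row=5, col=2): c = -0.2800 + -0.5400i → escape time 7
(row=5, col=3): c = 0.2900 + -0.5400i → escape time 7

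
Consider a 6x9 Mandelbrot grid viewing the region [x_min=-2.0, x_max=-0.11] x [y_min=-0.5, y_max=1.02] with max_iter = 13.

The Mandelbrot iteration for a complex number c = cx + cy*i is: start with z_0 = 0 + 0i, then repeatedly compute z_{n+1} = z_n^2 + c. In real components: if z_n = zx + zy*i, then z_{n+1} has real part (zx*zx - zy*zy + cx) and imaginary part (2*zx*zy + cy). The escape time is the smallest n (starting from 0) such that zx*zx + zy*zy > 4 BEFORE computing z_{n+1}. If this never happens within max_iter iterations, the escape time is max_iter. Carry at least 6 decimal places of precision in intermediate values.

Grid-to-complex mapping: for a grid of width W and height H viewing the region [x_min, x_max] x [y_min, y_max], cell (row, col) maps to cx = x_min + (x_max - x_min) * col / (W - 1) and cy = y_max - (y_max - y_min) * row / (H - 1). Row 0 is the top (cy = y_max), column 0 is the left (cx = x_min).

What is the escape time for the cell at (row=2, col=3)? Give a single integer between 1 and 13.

Answer: 5

Derivation:
z_0 = 0 + 0i, c = -0.8660 + 0.6400i
Iter 1: z = -0.8660 + 0.6400i, |z|^2 = 1.1596
Iter 2: z = -0.5256 + -0.4685i, |z|^2 = 0.4958
Iter 3: z = -0.8092 + 1.1325i, |z|^2 = 1.9373
Iter 4: z = -1.4938 + -1.1928i, |z|^2 = 3.6542
Iter 5: z = -0.0573 + 4.2036i, |z|^2 = 17.6735
Escaped at iteration 5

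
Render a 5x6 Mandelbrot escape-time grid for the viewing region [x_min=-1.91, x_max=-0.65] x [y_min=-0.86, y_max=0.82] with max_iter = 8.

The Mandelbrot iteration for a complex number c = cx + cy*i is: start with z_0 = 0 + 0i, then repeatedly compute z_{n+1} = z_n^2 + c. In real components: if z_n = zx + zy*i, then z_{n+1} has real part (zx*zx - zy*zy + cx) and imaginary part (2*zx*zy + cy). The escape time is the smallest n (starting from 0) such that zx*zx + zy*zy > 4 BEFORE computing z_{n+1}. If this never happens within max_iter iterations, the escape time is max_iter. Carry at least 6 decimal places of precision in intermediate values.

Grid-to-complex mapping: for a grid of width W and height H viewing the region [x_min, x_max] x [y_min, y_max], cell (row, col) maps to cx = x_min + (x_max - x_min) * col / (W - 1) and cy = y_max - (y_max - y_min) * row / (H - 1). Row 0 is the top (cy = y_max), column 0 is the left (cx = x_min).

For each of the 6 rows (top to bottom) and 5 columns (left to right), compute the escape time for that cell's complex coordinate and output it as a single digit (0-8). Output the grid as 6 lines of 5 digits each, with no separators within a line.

(row=0, col=0): c = -1.9100 + 0.8200i → escape time 1
(row=0, col=1): c = -1.5950 + 0.8200i → escape time 3
(row=0, col=2): c = -1.2800 + 0.8200i → escape time 3
(row=0, col=3): c = -0.9650 + 0.8200i → escape time 3
(row=0, col=4): c = -0.6500 + 0.8200i → escape time 4
(row=1, col=0): c = -1.9100 + 0.4840i → escape time 2
(row=1, col=1): c = -1.5950 + 0.4840i → escape time 3
(row=1, col=2): c = -1.2800 + 0.4840i → escape time 4
(row=1, col=3): c = -0.9650 + 0.4840i → escape time 5
(row=1, col=4): c = -0.6500 + 0.4840i → escape time 8
(row=2, col=0): c = -1.9100 + 0.1480i → escape time 4
(row=2, col=1): c = -1.5950 + 0.1480i → escape time 5
(row=2, col=2): c = -1.2800 + 0.1480i → escape time 8
(row=2, col=3): c = -0.9650 + 0.1480i → escape time 8
(row=2, col=4): c = -0.6500 + 0.1480i → escape time 8
(row=3, col=0): c = -1.9100 + -0.1880i → escape time 4
(row=3, col=1): c = -1.5950 + -0.1880i → escape time 5
(row=3, col=2): c = -1.2800 + -0.1880i → escape time 8
(row=3, col=3): c = -0.9650 + -0.1880i → escape time 8
(row=3, col=4): c = -0.6500 + -0.1880i → escape time 8
(row=4, col=0): c = -1.9100 + -0.5240i → escape time 2
(row=4, col=1): c = -1.5950 + -0.5240i → escape time 3
(row=4, col=2): c = -1.2800 + -0.5240i → escape time 4
(row=4, col=3): c = -0.9650 + -0.5240i → escape time 5
(row=4, col=4): c = -0.6500 + -0.5240i → escape time 8
(row=5, col=0): c = -1.9100 + -0.8600i → escape time 1
(row=5, col=1): c = -1.5950 + -0.8600i → escape time 3
(row=5, col=2): c = -1.2800 + -0.8600i → escape time 3
(row=5, col=3): c = -0.9650 + -0.8600i → escape time 3
(row=5, col=4): c = -0.6500 + -0.8600i → escape time 4

Answer: 13334
23458
45888
45888
23458
13334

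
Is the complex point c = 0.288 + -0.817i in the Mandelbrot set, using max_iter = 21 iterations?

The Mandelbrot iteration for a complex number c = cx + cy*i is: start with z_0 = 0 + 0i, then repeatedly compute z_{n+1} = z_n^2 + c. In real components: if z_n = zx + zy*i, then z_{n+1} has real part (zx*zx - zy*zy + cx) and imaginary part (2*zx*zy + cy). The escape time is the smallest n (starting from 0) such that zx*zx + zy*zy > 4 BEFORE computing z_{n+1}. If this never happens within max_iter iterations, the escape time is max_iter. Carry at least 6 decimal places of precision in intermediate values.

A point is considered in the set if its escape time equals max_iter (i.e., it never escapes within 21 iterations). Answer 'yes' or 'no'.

z_0 = 0 + 0i, c = 0.2880 + -0.8170i
Iter 1: z = 0.2880 + -0.8170i, |z|^2 = 0.7504
Iter 2: z = -0.2965 + -1.2876i, |z|^2 = 1.7458
Iter 3: z = -1.2820 + -0.0533i, |z|^2 = 1.6463
Iter 4: z = 1.9286 + -0.6802i, |z|^2 = 4.1821
Escaped at iteration 4

Answer: no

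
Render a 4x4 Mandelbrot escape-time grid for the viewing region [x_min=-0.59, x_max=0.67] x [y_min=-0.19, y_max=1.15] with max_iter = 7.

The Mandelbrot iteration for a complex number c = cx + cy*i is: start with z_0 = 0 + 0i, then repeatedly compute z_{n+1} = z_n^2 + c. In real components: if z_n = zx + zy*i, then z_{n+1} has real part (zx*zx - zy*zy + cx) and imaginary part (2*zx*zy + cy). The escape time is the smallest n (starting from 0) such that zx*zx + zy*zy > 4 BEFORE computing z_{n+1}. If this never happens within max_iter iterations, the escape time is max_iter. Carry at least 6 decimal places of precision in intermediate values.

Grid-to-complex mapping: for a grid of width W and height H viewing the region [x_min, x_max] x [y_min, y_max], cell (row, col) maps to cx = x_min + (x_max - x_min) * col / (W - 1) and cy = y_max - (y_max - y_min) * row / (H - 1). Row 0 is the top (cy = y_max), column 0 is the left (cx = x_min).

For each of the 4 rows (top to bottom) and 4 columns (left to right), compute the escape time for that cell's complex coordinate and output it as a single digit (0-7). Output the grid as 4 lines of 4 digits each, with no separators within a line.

(row=0, col=0): c = -0.5900 + 1.1500i → escape time 3
(row=0, col=1): c = -0.1700 + 1.1500i → escape time 5
(row=0, col=2): c = 0.2500 + 1.1500i → escape time 3
(row=0, col=3): c = 0.6700 + 1.1500i → escape time 2
(row=1, col=0): c = -0.5900 + 0.7033i → escape time 7
(row=1, col=1): c = -0.1700 + 0.7033i → escape time 7
(row=1, col=2): c = 0.2500 + 0.7033i → escape time 6
(row=1, col=3): c = 0.6700 + 0.7033i → escape time 3
(row=2, col=0): c = -0.5900 + 0.2567i → escape time 7
(row=2, col=1): c = -0.1700 + 0.2567i → escape time 7
(row=2, col=2): c = 0.2500 + 0.2567i → escape time 7
(row=2, col=3): c = 0.6700 + 0.2567i → escape time 3
(row=3, col=0): c = -0.5900 + -0.1900i → escape time 7
(row=3, col=1): c = -0.1700 + -0.1900i → escape time 7
(row=3, col=2): c = 0.2500 + -0.1900i → escape time 7
(row=3, col=3): c = 0.6700 + -0.1900i → escape time 3

Answer: 3532
7763
7773
7773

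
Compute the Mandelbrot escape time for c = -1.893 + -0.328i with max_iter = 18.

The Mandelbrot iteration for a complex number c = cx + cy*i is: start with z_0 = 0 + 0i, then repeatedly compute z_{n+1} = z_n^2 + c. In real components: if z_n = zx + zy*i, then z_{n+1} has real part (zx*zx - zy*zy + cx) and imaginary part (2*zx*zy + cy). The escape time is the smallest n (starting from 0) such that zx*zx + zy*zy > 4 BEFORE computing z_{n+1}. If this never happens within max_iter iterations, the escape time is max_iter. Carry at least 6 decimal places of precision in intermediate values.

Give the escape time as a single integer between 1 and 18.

z_0 = 0 + 0i, c = -1.8930 + -0.3280i
Iter 1: z = -1.8930 + -0.3280i, |z|^2 = 3.6910
Iter 2: z = 1.5829 + 0.9138i, |z|^2 = 3.3405
Iter 3: z = -0.2226 + 2.5649i, |z|^2 = 6.6281
Escaped at iteration 3

Answer: 3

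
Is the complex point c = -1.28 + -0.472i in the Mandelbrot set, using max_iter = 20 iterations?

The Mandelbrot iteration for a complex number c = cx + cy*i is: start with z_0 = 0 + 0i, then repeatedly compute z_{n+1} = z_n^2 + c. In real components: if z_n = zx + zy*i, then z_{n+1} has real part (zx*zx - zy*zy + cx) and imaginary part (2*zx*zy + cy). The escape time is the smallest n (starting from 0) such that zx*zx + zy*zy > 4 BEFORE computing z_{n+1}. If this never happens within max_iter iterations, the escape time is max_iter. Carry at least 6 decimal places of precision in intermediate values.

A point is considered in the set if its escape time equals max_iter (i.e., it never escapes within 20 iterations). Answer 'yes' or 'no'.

Answer: no

Derivation:
z_0 = 0 + 0i, c = -1.2800 + -0.4720i
Iter 1: z = -1.2800 + -0.4720i, |z|^2 = 1.8612
Iter 2: z = 0.1356 + 0.7363i, |z|^2 = 0.5606
Iter 3: z = -1.8038 + -0.2723i, |z|^2 = 3.3277
Iter 4: z = 1.8995 + 0.5103i, |z|^2 = 3.8684
Iter 5: z = 2.0676 + 1.4665i, |z|^2 = 6.4256
Escaped at iteration 5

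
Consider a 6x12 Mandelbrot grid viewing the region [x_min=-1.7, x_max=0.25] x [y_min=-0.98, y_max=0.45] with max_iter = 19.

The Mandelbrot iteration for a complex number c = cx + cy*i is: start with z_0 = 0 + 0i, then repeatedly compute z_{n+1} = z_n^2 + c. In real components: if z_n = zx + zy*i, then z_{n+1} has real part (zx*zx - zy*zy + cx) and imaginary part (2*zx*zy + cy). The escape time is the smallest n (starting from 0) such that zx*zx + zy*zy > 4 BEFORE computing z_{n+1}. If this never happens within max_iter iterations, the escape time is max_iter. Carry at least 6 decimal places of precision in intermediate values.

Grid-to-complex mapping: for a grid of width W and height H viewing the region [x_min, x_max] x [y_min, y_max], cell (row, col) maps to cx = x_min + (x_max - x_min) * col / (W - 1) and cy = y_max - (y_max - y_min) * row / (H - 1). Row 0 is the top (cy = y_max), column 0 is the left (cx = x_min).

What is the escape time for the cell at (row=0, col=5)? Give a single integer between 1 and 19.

z_0 = 0 + 0i, c = 0.2500 + 0.4500i
Iter 1: z = 0.2500 + 0.4500i, |z|^2 = 0.2650
Iter 2: z = 0.1100 + 0.6750i, |z|^2 = 0.4677
Iter 3: z = -0.1935 + 0.5985i, |z|^2 = 0.3957
Iter 4: z = -0.0708 + 0.2184i, |z|^2 = 0.0527
Iter 5: z = 0.2073 + 0.4191i, |z|^2 = 0.2186
Iter 6: z = 0.1173 + 0.6238i, |z|^2 = 0.4029
Iter 7: z = -0.1253 + 0.5964i, |z|^2 = 0.3714
Iter 8: z = -0.0900 + 0.3005i, |z|^2 = 0.0984
Iter 9: z = 0.1678 + 0.3959i, |z|^2 = 0.1849
Iter 10: z = 0.1214 + 0.5829i, |z|^2 = 0.3545
Iter 11: z = -0.0750 + 0.5915i, |z|^2 = 0.3555
Iter 12: z = -0.0943 + 0.3613i, |z|^2 = 0.1394
Iter 13: z = 0.1284 + 0.3819i, |z|^2 = 0.1623
Iter 14: z = 0.1206 + 0.5480i, |z|^2 = 0.3149
Iter 15: z = -0.0358 + 0.5822i, |z|^2 = 0.3403
Iter 16: z = -0.0877 + 0.4083i, |z|^2 = 0.1744
Iter 17: z = 0.0910 + 0.3784i, |z|^2 = 0.1514
Iter 18: z = 0.1151 + 0.5188i, |z|^2 = 0.2824

Answer: 19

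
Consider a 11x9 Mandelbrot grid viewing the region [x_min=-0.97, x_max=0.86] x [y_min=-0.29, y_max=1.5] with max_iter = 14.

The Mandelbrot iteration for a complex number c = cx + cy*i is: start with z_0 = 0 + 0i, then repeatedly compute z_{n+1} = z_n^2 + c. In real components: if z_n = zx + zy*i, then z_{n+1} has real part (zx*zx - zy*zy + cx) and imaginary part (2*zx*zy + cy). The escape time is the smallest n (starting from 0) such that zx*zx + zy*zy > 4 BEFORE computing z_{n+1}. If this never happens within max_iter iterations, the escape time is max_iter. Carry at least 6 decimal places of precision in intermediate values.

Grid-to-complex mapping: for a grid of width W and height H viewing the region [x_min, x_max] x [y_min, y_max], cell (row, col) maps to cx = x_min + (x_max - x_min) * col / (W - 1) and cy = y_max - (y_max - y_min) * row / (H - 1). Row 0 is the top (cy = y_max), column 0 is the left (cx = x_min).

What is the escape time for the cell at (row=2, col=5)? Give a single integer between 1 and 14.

z_0 = 0 + 0i, c = -0.0550 + 1.0525i
Iter 1: z = -0.0550 + 1.0525i, |z|^2 = 1.1108
Iter 2: z = -1.1597 + 0.9367i, |z|^2 = 2.2224
Iter 3: z = 0.4125 + -1.1202i, |z|^2 = 1.4250
Iter 4: z = -1.1397 + 0.1283i, |z|^2 = 1.3153
Iter 5: z = 1.2274 + 0.7601i, |z|^2 = 2.0842
Iter 6: z = 0.8737 + 2.9184i, |z|^2 = 9.2803
Escaped at iteration 6

Answer: 6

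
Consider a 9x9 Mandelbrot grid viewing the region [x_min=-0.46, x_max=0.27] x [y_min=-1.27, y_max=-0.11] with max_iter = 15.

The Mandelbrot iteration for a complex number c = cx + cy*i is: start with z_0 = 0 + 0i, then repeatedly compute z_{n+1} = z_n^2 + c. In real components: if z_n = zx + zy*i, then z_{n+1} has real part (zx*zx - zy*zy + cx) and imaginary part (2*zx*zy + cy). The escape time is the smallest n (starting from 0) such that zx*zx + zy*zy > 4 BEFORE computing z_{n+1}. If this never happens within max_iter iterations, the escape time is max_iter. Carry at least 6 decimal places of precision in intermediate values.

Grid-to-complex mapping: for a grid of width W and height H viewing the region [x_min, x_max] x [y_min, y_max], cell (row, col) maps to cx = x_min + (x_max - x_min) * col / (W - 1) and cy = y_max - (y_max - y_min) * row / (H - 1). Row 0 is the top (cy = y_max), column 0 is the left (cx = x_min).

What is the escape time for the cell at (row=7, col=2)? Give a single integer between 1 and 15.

Answer: 4

Derivation:
z_0 = 0 + 0i, c = -0.2775 + -1.1250i
Iter 1: z = -0.2775 + -1.1250i, |z|^2 = 1.3426
Iter 2: z = -1.4661 + -0.5006i, |z|^2 = 2.4001
Iter 3: z = 1.6214 + 0.3430i, |z|^2 = 2.7465
Iter 4: z = 2.2338 + -0.0129i, |z|^2 = 4.9898
Escaped at iteration 4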